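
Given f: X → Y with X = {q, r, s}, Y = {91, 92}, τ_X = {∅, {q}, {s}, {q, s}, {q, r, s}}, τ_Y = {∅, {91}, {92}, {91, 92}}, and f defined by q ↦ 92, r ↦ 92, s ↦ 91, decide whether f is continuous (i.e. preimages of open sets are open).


f is NOT continuous.

Compute f^{-1}(U) for each U ∈ τ_Y:
  U = ∅: f^{-1}(U) = ∅ ∈ τ_X ✓.
  U = {91}: f^{-1}(U) = {s} ∈ τ_X ✓.
  U = {92}: f^{-1}(U) = {q, r} ∉ τ_X ✗.
  U = {91, 92}: f^{-1}(U) = {q, r, s} ∈ τ_X ✓.
Found U = {92} with f^{-1}(U) = {q, r} not in τ_X. Therefore f is NOT continuous.


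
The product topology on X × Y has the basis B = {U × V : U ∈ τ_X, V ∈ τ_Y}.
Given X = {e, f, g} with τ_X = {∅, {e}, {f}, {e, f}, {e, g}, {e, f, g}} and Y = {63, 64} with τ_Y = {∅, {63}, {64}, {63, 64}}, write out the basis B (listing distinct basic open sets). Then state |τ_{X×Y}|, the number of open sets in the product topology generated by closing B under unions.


Basis B = {∅ × ∅, {e} × {63}, {e} × {64}, {f} × {63}, {f} × {64}, {e} × {63, 64}, {e, f} × {63}, {e, g} × {63}, {e, f} × {64}, {e, g} × {64}, {f} × {63, 64}, {e, f, g} × {63}, {e, f, g} × {64}, {e, f} × {63, 64}, {e, g} × {63, 64}, {e, f, g} × {63, 64}}; |τ_{X×Y}| = 36.

Enumerate products U × V with U ∈ τ_X, V ∈ τ_Y (deduplicated):
  ∅ × ∅ = {} (∅)
  {e} × {63} = {(e,63)}
  {e} × {64} = {(e,64)}
  {f} × {63} = {(f,63)}
  {f} × {64} = {(f,64)}
  {e} × {63, 64} = {(e,63), (e,64)}
  {e, f} × {63} = {(e,63), (f,63)}
  {e, g} × {63} = {(e,63), (g,63)}
  {e, f} × {64} = {(e,64), (f,64)}
  {e, g} × {64} = {(e,64), (g,64)}
  {f} × {63, 64} = {(f,63), (f,64)}
  {e, f, g} × {63} = {(e,63), (f,63), (g,63)}
  {e, f, g} × {64} = {(e,64), (f,64), (g,64)}
  {e, f} × {63, 64} = {(e,63), (e,64), (f,63), (f,64)}
  {e, g} × {63, 64} = {(e,63), (e,64), (g,63), (g,64)}
  {e, f, g} × {63, 64} = {(e,63), (e,64), (f,63), (f,64), (g,63), (g,64)}
These 16 distinct sets form the basis B.
Close under arbitrary unions to get τ_{X×Y}; counting gives |τ_{X×Y}| = 36.


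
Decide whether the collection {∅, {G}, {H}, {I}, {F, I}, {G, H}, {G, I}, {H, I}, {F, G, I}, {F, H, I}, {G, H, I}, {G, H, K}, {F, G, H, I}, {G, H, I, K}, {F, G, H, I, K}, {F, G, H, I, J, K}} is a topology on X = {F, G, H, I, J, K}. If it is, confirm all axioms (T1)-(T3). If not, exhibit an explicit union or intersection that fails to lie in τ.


τ IS a topology on X.

Axiom (T1): ∅ ∈ τ? Yes; X ∈ τ? Yes.
Axiom (T2/T3): check pairwise unions and intersections of members of τ.
All pairwise intersections and unions checked — each lies in τ. Therefore τ satisfies (T1), (T2), (T3): it IS a topology on X.


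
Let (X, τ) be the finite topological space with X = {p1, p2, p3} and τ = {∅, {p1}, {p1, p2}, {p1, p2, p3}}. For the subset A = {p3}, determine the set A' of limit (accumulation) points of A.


A' = ∅

For each x ∈ X, list the open sets U ∈ τ with x ∈ U, then check whether U ∩ (A ∖ {x}) ≠ ∅ for every such U.
  x = p1: open {p1} ∋ x has {p1} ∩ (A ∖ {p1}) = ∅, so x is NOT a limit point.
  x = p2: open {p1, p2} ∋ x has {p1, p2} ∩ (A ∖ {p2}) = ∅, so x is NOT a limit point.
  x = p3: open {p1, p2, p3} ∋ x has {p1, p2, p3} ∩ (A ∖ {p3}) = ∅, so x is NOT a limit point.
Collecting: A' = ∅.


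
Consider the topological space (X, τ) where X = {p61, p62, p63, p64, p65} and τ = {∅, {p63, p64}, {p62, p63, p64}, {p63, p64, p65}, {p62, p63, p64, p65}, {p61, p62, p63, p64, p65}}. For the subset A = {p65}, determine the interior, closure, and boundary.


int(A) = ∅, cl(A) = {p61, p65}, ∂A = {p61, p65}.

Closed sets in (X, τ) are complements of opens:
  closed(X, τ) = {∅, {p61}, {p61, p62}, {p61, p65}, {p61, p62, p65}, {p61, p62, p63, p64, p65}}.
int(A) = ⋃ {U ∈ τ : U ⊆ A}. Opens contained in A: ∅.
Taking the union of these: int(A) = ∅.
cl(A) = ⋂ {C closed : A ⊆ C}. Closed sets containing A: {p61, p65}, {p61, p62, p65}, {p61, p62, p63, p64, p65}.
Intersecting these: cl(A) = {p61, p65}.
∂A = cl(A) ∖ int(A) = {p61, p65} ∖ ∅ = {p61, p65}.


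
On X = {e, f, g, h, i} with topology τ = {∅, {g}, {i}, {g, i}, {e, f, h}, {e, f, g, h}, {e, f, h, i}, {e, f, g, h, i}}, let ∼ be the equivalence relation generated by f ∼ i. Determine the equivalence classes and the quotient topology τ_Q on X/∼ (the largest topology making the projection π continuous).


X/∼ = {[e], [f=i], [g], [h]}; |τ_Q| = 4.

Equivalence classes: [e], [f=i], [g], [h].
Quotient map π: X → X/∼ sends e ↦ [e], f ↦ [f=i], g ↦ [g], h ↦ [h], i ↦ [f=i].
For each subset V ⊆ X/∼, compute π^{-1}(V) ⊆ X and check whether π^{-1}(V) ∈ τ. V is open in τ_Q iff π^{-1}(V) ∈ τ.
  V = {}: π^{-1}(V) = ∅ ∈ τ ✓.
  V = {[e]}: π^{-1}(V) = {e} ∉ τ ✗.
  V = {[f=i]}: π^{-1}(V) = {f, i} ∉ τ ✗.
  V = {[e], [f=i]}: π^{-1}(V) = {e, f, i} ∉ τ ✗.
  V = {[g]}: π^{-1}(V) = {g} ∈ τ ✓.
  V = {[e], [g]}: π^{-1}(V) = {e, g} ∉ τ ✗.
  V = {[f=i], [g]}: π^{-1}(V) = {f, g, i} ∉ τ ✗.
  V = {[e], [f=i], [g]}: π^{-1}(V) = {e, f, g, i} ∉ τ ✗.
  V = {[h]}: π^{-1}(V) = {h} ∉ τ ✗.
  V = {[e], [h]}: π^{-1}(V) = {e, h} ∉ τ ✗.
  V = {[f=i], [h]}: π^{-1}(V) = {f, h, i} ∉ τ ✗.
  V = {[e], [f=i], [h]}: π^{-1}(V) = {e, f, h, i} ∈ τ ✓.
  V = {[g], [h]}: π^{-1}(V) = {g, h} ∉ τ ✗.
  V = {[e], [g], [h]}: π^{-1}(V) = {e, g, h} ∉ τ ✗.
  V = {[f=i], [g], [h]}: π^{-1}(V) = {f, g, h, i} ∉ τ ✗.
  V = {[e], [f=i], [g], [h]}: π^{-1}(V) = {e, f, g, h, i} ∈ τ ✓.
Open sets in the quotient: τ_Q = {{}, {[g]}, {[e], [f=i], [h]}, {[e], [f=i], [g], [h]}} (4 elements).


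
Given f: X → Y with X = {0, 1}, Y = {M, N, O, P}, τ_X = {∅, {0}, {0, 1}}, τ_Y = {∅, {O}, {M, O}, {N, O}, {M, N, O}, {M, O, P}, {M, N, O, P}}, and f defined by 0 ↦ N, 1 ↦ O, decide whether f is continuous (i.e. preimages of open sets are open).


f is NOT continuous.

Compute f^{-1}(U) for each U ∈ τ_Y:
  U = ∅: f^{-1}(U) = ∅ ∈ τ_X ✓.
  U = {O}: f^{-1}(U) = {1} ∉ τ_X ✗.
  U = {M, O}: f^{-1}(U) = {1} ∉ τ_X ✗.
  U = {N, O}: f^{-1}(U) = {0, 1} ∈ τ_X ✓.
  U = {M, N, O}: f^{-1}(U) = {0, 1} ∈ τ_X ✓.
  U = {M, O, P}: f^{-1}(U) = {1} ∉ τ_X ✗.
  U = {M, N, O, P}: f^{-1}(U) = {0, 1} ∈ τ_X ✓.
Found U = {O} with f^{-1}(U) = {1} not in τ_X. Therefore f is NOT continuous.


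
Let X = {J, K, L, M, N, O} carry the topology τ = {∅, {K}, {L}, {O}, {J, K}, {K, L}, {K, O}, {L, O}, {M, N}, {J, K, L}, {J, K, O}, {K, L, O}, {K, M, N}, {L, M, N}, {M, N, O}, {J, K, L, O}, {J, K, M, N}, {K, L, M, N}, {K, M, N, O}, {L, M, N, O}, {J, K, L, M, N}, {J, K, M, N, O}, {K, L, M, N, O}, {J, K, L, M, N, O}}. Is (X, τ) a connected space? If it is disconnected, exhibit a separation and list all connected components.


(X, τ) is disconnected; components = [{L}, {O}, {J, K}, {M, N}].

Find clopen sets (U ∈ τ with X ∖ U ∈ τ):
  U = ∅, X ∖ U = {J, K, L, M, N, O} — both open, so U is clopen.
  U = {L}, X ∖ U = {J, K, M, N, O} — both open, so U is clopen.
  U = {O}, X ∖ U = {J, K, L, M, N} — both open, so U is clopen.
  U = {J, K}, X ∖ U = {L, M, N, O} — both open, so U is clopen.
  U = {L, O}, X ∖ U = {J, K, M, N} — both open, so U is clopen.
  U = {M, N}, X ∖ U = {J, K, L, O} — both open, so U is clopen.
  U = {J, K, L}, X ∖ U = {M, N, O} — both open, so U is clopen.
  U = {J, K, O}, X ∖ U = {L, M, N} — both open, so U is clopen.
  U = {L, M, N}, X ∖ U = {J, K, O} — both open, so U is clopen.
  U = {M, N, O}, X ∖ U = {J, K, L} — both open, so U is clopen.
  U = {J, K, L, O}, X ∖ U = {M, N} — both open, so U is clopen.
  U = {J, K, M, N}, X ∖ U = {L, O} — both open, so U is clopen.
  U = {L, M, N, O}, X ∖ U = {J, K} — both open, so U is clopen.
  U = {J, K, L, M, N}, X ∖ U = {O} — both open, so U is clopen.
  U = {J, K, M, N, O}, X ∖ U = {L} — both open, so U is clopen.
  U = {J, K, L, M, N, O}, X ∖ U = ∅ — both open, so U is clopen.
Nontrivial clopen(s) exist: e.g. {M, N, O}. So (X, τ) is disconnected.
Compute connected components by grouping points that agree on all clopens:
  component: {L}
  component: {O}
  component: {J, K}
  component: {M, N}


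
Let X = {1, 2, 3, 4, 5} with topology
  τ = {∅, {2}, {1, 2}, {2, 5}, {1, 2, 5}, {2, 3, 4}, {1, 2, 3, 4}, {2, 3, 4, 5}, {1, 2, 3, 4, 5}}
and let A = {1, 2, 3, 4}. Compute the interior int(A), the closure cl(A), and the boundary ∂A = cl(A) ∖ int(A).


int(A) = {1, 2, 3, 4}, cl(A) = {1, 2, 3, 4, 5}, ∂A = {5}.

Closed sets in (X, τ) are complements of opens:
  closed(X, τ) = {∅, {1}, {5}, {1, 5}, {3, 4}, {1, 3, 4}, {3, 4, 5}, {1, 3, 4, 5}, {1, 2, 3, 4, 5}}.
int(A) = ⋃ {U ∈ τ : U ⊆ A}. Opens contained in A: ∅, {2}, {1, 2}, {2, 3, 4}, {1, 2, 3, 4}.
Taking the union of these: int(A) = {1, 2, 3, 4}.
cl(A) = ⋂ {C closed : A ⊆ C}. Closed sets containing A: {1, 2, 3, 4, 5}.
Intersecting these: cl(A) = {1, 2, 3, 4, 5}.
∂A = cl(A) ∖ int(A) = {1, 2, 3, 4, 5} ∖ {1, 2, 3, 4} = {5}.


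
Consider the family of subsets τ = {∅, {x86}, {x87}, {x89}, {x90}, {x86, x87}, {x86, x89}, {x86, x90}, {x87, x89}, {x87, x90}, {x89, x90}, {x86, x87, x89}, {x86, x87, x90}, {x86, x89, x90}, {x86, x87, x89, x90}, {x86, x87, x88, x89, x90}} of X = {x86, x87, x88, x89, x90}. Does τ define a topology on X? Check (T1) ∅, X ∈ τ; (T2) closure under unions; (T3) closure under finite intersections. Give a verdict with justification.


τ is NOT a topology on X.

Axiom (T1): ∅ ∈ τ? Yes; X ∈ τ? Yes.
Axiom (T2/T3): check pairwise unions and intersections of members of τ.
Counterexample for (T2): {x87} ∪ {x89, x90} = {x87, x89, x90} ∉ τ. Therefore τ is NOT a topology.


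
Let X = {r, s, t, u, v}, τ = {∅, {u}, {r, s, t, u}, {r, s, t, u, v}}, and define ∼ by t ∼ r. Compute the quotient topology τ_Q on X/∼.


X/∼ = {[r=t], [s], [u], [v]}; |τ_Q| = 4.

Equivalence classes: [r=t], [s], [u], [v].
Quotient map π: X → X/∼ sends r ↦ [r=t], s ↦ [s], t ↦ [r=t], u ↦ [u], v ↦ [v].
For each subset V ⊆ X/∼, compute π^{-1}(V) ⊆ X and check whether π^{-1}(V) ∈ τ. V is open in τ_Q iff π^{-1}(V) ∈ τ.
  V = {}: π^{-1}(V) = ∅ ∈ τ ✓.
  V = {[r=t]}: π^{-1}(V) = {r, t} ∉ τ ✗.
  V = {[s]}: π^{-1}(V) = {s} ∉ τ ✗.
  V = {[r=t], [s]}: π^{-1}(V) = {r, s, t} ∉ τ ✗.
  V = {[u]}: π^{-1}(V) = {u} ∈ τ ✓.
  V = {[r=t], [u]}: π^{-1}(V) = {r, t, u} ∉ τ ✗.
  V = {[s], [u]}: π^{-1}(V) = {s, u} ∉ τ ✗.
  V = {[r=t], [s], [u]}: π^{-1}(V) = {r, s, t, u} ∈ τ ✓.
  V = {[v]}: π^{-1}(V) = {v} ∉ τ ✗.
  V = {[r=t], [v]}: π^{-1}(V) = {r, t, v} ∉ τ ✗.
  V = {[s], [v]}: π^{-1}(V) = {s, v} ∉ τ ✗.
  V = {[r=t], [s], [v]}: π^{-1}(V) = {r, s, t, v} ∉ τ ✗.
  V = {[u], [v]}: π^{-1}(V) = {u, v} ∉ τ ✗.
  V = {[r=t], [u], [v]}: π^{-1}(V) = {r, t, u, v} ∉ τ ✗.
  V = {[s], [u], [v]}: π^{-1}(V) = {s, u, v} ∉ τ ✗.
  V = {[r=t], [s], [u], [v]}: π^{-1}(V) = {r, s, t, u, v} ∈ τ ✓.
Open sets in the quotient: τ_Q = {{}, {[u]}, {[r=t], [s], [u]}, {[r=t], [s], [u], [v]}} (4 elements).


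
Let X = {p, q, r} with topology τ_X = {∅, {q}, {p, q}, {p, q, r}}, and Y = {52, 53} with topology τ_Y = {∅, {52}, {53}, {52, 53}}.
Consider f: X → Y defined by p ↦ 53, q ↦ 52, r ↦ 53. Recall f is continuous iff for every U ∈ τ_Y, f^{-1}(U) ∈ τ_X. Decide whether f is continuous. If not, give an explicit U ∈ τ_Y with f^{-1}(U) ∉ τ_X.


f is NOT continuous.

Compute f^{-1}(U) for each U ∈ τ_Y:
  U = ∅: f^{-1}(U) = ∅ ∈ τ_X ✓.
  U = {52}: f^{-1}(U) = {q} ∈ τ_X ✓.
  U = {53}: f^{-1}(U) = {p, r} ∉ τ_X ✗.
  U = {52, 53}: f^{-1}(U) = {p, q, r} ∈ τ_X ✓.
Found U = {53} with f^{-1}(U) = {p, r} not in τ_X. Therefore f is NOT continuous.


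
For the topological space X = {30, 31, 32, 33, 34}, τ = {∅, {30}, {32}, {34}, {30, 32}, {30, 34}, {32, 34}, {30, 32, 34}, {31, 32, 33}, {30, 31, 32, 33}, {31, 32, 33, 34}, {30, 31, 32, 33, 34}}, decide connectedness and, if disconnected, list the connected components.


(X, τ) is disconnected; components = [{30}, {34}, {31, 32, 33}].

Find clopen sets (U ∈ τ with X ∖ U ∈ τ):
  U = ∅, X ∖ U = {30, 31, 32, 33, 34} — both open, so U is clopen.
  U = {30}, X ∖ U = {31, 32, 33, 34} — both open, so U is clopen.
  U = {34}, X ∖ U = {30, 31, 32, 33} — both open, so U is clopen.
  U = {30, 34}, X ∖ U = {31, 32, 33} — both open, so U is clopen.
  U = {31, 32, 33}, X ∖ U = {30, 34} — both open, so U is clopen.
  U = {30, 31, 32, 33}, X ∖ U = {34} — both open, so U is clopen.
  U = {31, 32, 33, 34}, X ∖ U = {30} — both open, so U is clopen.
  U = {30, 31, 32, 33, 34}, X ∖ U = ∅ — both open, so U is clopen.
Nontrivial clopen(s) exist: e.g. {31, 32, 33, 34}. So (X, τ) is disconnected.
Compute connected components by grouping points that agree on all clopens:
  component: {30}
  component: {34}
  component: {31, 32, 33}


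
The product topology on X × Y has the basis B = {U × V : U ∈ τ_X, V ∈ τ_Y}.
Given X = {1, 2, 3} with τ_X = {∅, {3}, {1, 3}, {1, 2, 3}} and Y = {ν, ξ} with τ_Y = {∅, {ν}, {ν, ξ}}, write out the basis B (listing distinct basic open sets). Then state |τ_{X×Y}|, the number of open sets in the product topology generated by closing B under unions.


Basis B = {∅ × ∅, {3} × {ν}, {1, 3} × {ν}, {3} × {ν, ξ}, {1, 2, 3} × {ν}, {1, 3} × {ν, ξ}, {1, 2, 3} × {ν, ξ}}; |τ_{X×Y}| = 10.

Enumerate products U × V with U ∈ τ_X, V ∈ τ_Y (deduplicated):
  ∅ × ∅ = {} (∅)
  {3} × {ν} = {(3,ν)}
  {1, 3} × {ν} = {(1,ν), (3,ν)}
  {3} × {ν, ξ} = {(3,ν), (3,ξ)}
  {1, 2, 3} × {ν} = {(1,ν), (2,ν), (3,ν)}
  {1, 3} × {ν, ξ} = {(1,ν), (1,ξ), (3,ν), (3,ξ)}
  {1, 2, 3} × {ν, ξ} = {(1,ν), (1,ξ), (2,ν), (2,ξ), (3,ν), (3,ξ)}
These 7 distinct sets form the basis B.
Close under arbitrary unions to get τ_{X×Y}; counting gives |τ_{X×Y}| = 10.


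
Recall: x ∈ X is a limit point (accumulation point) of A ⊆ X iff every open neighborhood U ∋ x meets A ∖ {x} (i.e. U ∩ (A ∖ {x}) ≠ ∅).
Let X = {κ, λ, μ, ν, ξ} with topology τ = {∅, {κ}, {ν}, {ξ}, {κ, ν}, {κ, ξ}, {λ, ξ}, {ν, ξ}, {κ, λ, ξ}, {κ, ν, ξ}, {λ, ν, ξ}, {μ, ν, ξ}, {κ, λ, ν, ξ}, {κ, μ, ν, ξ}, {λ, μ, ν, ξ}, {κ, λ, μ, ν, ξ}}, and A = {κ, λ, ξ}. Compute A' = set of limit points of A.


A' = {λ, μ}

For each x ∈ X, list the open sets U ∈ τ with x ∈ U, then check whether U ∩ (A ∖ {x}) ≠ ∅ for every such U.
  x = κ: open {κ} ∋ x has {κ} ∩ (A ∖ {κ}) = ∅, so x is NOT a limit point.
  x = λ: opens ∋ x are {λ, ξ}, {κ, λ, ξ}, {λ, ν, ξ}, {κ, λ, ν, ξ}, {λ, μ, ν, ξ}, {κ, λ, μ, ν, ξ}; each meets A ∖ {λ}, so x IS a limit point.
  x = μ: opens ∋ x are {μ, ν, ξ}, {κ, μ, ν, ξ}, {λ, μ, ν, ξ}, {κ, λ, μ, ν, ξ}; each meets A ∖ {μ}, so x IS a limit point.
  x = ν: open {ν} ∋ x has {ν} ∩ (A ∖ {ν}) = ∅, so x is NOT a limit point.
  x = ξ: open {ξ} ∋ x has {ξ} ∩ (A ∖ {ξ}) = ∅, so x is NOT a limit point.
Collecting: A' = {λ, μ}.


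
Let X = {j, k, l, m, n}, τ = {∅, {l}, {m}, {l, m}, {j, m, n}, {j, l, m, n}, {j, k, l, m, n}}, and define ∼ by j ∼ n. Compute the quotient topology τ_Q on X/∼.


X/∼ = {[j=n], [k], [l], [m]}; |τ_Q| = 7.

Equivalence classes: [j=n], [k], [l], [m].
Quotient map π: X → X/∼ sends j ↦ [j=n], k ↦ [k], l ↦ [l], m ↦ [m], n ↦ [j=n].
For each subset V ⊆ X/∼, compute π^{-1}(V) ⊆ X and check whether π^{-1}(V) ∈ τ. V is open in τ_Q iff π^{-1}(V) ∈ τ.
  V = {}: π^{-1}(V) = ∅ ∈ τ ✓.
  V = {[j=n]}: π^{-1}(V) = {j, n} ∉ τ ✗.
  V = {[k]}: π^{-1}(V) = {k} ∉ τ ✗.
  V = {[j=n], [k]}: π^{-1}(V) = {j, k, n} ∉ τ ✗.
  V = {[l]}: π^{-1}(V) = {l} ∈ τ ✓.
  V = {[j=n], [l]}: π^{-1}(V) = {j, l, n} ∉ τ ✗.
  V = {[k], [l]}: π^{-1}(V) = {k, l} ∉ τ ✗.
  V = {[j=n], [k], [l]}: π^{-1}(V) = {j, k, l, n} ∉ τ ✗.
  V = {[m]}: π^{-1}(V) = {m} ∈ τ ✓.
  V = {[j=n], [m]}: π^{-1}(V) = {j, m, n} ∈ τ ✓.
  V = {[k], [m]}: π^{-1}(V) = {k, m} ∉ τ ✗.
  V = {[j=n], [k], [m]}: π^{-1}(V) = {j, k, m, n} ∉ τ ✗.
  V = {[l], [m]}: π^{-1}(V) = {l, m} ∈ τ ✓.
  V = {[j=n], [l], [m]}: π^{-1}(V) = {j, l, m, n} ∈ τ ✓.
  V = {[k], [l], [m]}: π^{-1}(V) = {k, l, m} ∉ τ ✗.
  V = {[j=n], [k], [l], [m]}: π^{-1}(V) = {j, k, l, m, n} ∈ τ ✓.
Open sets in the quotient: τ_Q = {{}, {[l]}, {[m]}, {[j=n], [m]}, {[l], [m]}, {[j=n], [l], [m]}, {[j=n], [k], [l], [m]}} (7 elements).


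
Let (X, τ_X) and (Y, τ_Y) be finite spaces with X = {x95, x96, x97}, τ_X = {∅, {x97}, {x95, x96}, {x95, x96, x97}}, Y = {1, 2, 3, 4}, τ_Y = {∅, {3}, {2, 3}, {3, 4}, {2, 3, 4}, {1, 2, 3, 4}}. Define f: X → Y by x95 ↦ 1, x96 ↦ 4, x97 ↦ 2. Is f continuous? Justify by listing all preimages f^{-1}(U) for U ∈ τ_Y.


f is NOT continuous.

Compute f^{-1}(U) for each U ∈ τ_Y:
  U = ∅: f^{-1}(U) = ∅ ∈ τ_X ✓.
  U = {3}: f^{-1}(U) = ∅ ∈ τ_X ✓.
  U = {2, 3}: f^{-1}(U) = {x97} ∈ τ_X ✓.
  U = {3, 4}: f^{-1}(U) = {x96} ∉ τ_X ✗.
  U = {2, 3, 4}: f^{-1}(U) = {x96, x97} ∉ τ_X ✗.
  U = {1, 2, 3, 4}: f^{-1}(U) = {x95, x96, x97} ∈ τ_X ✓.
Found U = {3, 4} with f^{-1}(U) = {x96} not in τ_X. Therefore f is NOT continuous.


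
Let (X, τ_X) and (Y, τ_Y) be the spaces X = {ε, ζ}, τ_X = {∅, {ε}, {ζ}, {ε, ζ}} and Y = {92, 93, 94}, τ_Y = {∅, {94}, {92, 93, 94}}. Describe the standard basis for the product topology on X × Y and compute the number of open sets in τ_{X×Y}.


Basis B = {∅ × ∅, {ε} × {94}, {ζ} × {94}, {ε, ζ} × {94}, {ε} × {92, 93, 94}, {ζ} × {92, 93, 94}, {ε, ζ} × {92, 93, 94}}; |τ_{X×Y}| = 9.

Enumerate products U × V with U ∈ τ_X, V ∈ τ_Y (deduplicated):
  ∅ × ∅ = {} (∅)
  {ε} × {94} = {(ε,94)}
  {ζ} × {94} = {(ζ,94)}
  {ε, ζ} × {94} = {(ε,94), (ζ,94)}
  {ε} × {92, 93, 94} = {(ε,92), (ε,93), (ε,94)}
  {ζ} × {92, 93, 94} = {(ζ,92), (ζ,93), (ζ,94)}
  {ε, ζ} × {92, 93, 94} = {(ε,92), (ε,93), (ε,94), (ζ,92), (ζ,93), (ζ,94)}
These 7 distinct sets form the basis B.
Close under arbitrary unions to get τ_{X×Y}; counting gives |τ_{X×Y}| = 9.


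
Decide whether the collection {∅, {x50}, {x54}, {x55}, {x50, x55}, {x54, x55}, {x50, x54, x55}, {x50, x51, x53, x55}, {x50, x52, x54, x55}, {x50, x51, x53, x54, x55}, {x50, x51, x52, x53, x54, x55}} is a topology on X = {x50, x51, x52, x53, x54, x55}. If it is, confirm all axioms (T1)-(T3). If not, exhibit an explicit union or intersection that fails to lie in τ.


τ is NOT a topology on X.

Axiom (T1): ∅ ∈ τ? Yes; X ∈ τ? Yes.
Axiom (T2/T3): check pairwise unions and intersections of members of τ.
Counterexample for (T2): {x50} ∪ {x54} = {x50, x54} ∉ τ. Therefore τ is NOT a topology.


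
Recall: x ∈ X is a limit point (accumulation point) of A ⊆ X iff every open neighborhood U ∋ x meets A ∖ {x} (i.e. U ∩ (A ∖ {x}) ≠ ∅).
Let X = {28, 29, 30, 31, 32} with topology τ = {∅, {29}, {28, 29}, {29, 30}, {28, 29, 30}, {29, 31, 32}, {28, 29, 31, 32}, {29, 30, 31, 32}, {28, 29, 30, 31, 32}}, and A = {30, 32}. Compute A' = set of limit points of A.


A' = {31}

For each x ∈ X, list the open sets U ∈ τ with x ∈ U, then check whether U ∩ (A ∖ {x}) ≠ ∅ for every such U.
  x = 28: open {28, 29} ∋ x has {28, 29} ∩ (A ∖ {28}) = ∅, so x is NOT a limit point.
  x = 29: open {29} ∋ x has {29} ∩ (A ∖ {29}) = ∅, so x is NOT a limit point.
  x = 30: open {29, 30} ∋ x has {29, 30} ∩ (A ∖ {30}) = ∅, so x is NOT a limit point.
  x = 31: opens ∋ x are {29, 31, 32}, {28, 29, 31, 32}, {29, 30, 31, 32}, {28, 29, 30, 31, 32}; each meets A ∖ {31}, so x IS a limit point.
  x = 32: open {29, 31, 32} ∋ x has {29, 31, 32} ∩ (A ∖ {32}) = ∅, so x is NOT a limit point.
Collecting: A' = {31}.


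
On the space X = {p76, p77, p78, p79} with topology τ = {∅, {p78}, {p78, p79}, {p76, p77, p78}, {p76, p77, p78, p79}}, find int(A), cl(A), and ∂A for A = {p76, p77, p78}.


int(A) = {p76, p77, p78}, cl(A) = {p76, p77, p78, p79}, ∂A = {p79}.

Closed sets in (X, τ) are complements of opens:
  closed(X, τ) = {∅, {p79}, {p76, p77}, {p76, p77, p79}, {p76, p77, p78, p79}}.
int(A) = ⋃ {U ∈ τ : U ⊆ A}. Opens contained in A: ∅, {p78}, {p76, p77, p78}.
Taking the union of these: int(A) = {p76, p77, p78}.
cl(A) = ⋂ {C closed : A ⊆ C}. Closed sets containing A: {p76, p77, p78, p79}.
Intersecting these: cl(A) = {p76, p77, p78, p79}.
∂A = cl(A) ∖ int(A) = {p76, p77, p78, p79} ∖ {p76, p77, p78} = {p79}.


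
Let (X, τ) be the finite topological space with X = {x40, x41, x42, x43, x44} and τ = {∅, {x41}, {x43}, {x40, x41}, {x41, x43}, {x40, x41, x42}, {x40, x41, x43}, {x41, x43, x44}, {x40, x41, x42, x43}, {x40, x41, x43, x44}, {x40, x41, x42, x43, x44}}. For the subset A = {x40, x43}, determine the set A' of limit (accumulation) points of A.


A' = {x42, x44}

For each x ∈ X, list the open sets U ∈ τ with x ∈ U, then check whether U ∩ (A ∖ {x}) ≠ ∅ for every such U.
  x = x40: open {x40, x41} ∋ x has {x40, x41} ∩ (A ∖ {x40}) = ∅, so x is NOT a limit point.
  x = x41: open {x41} ∋ x has {x41} ∩ (A ∖ {x41}) = ∅, so x is NOT a limit point.
  x = x42: opens ∋ x are {x40, x41, x42}, {x40, x41, x42, x43}, {x40, x41, x42, x43, x44}; each meets A ∖ {x42}, so x IS a limit point.
  x = x43: open {x43} ∋ x has {x43} ∩ (A ∖ {x43}) = ∅, so x is NOT a limit point.
  x = x44: opens ∋ x are {x41, x43, x44}, {x40, x41, x43, x44}, {x40, x41, x42, x43, x44}; each meets A ∖ {x44}, so x IS a limit point.
Collecting: A' = {x42, x44}.


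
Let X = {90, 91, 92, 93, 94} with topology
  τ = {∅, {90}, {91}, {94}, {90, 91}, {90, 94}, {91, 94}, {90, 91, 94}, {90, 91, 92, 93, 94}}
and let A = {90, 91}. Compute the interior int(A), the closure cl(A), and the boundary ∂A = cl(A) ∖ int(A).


int(A) = {90, 91}, cl(A) = {90, 91, 92, 93}, ∂A = {92, 93}.

Closed sets in (X, τ) are complements of opens:
  closed(X, τ) = {∅, {92, 93}, {90, 92, 93}, {91, 92, 93}, {92, 93, 94}, {90, 91, 92, 93}, {90, 92, 93, 94}, {91, 92, 93, 94}, {90, 91, 92, 93, 94}}.
int(A) = ⋃ {U ∈ τ : U ⊆ A}. Opens contained in A: ∅, {90}, {91}, {90, 91}.
Taking the union of these: int(A) = {90, 91}.
cl(A) = ⋂ {C closed : A ⊆ C}. Closed sets containing A: {90, 91, 92, 93}, {90, 91, 92, 93, 94}.
Intersecting these: cl(A) = {90, 91, 92, 93}.
∂A = cl(A) ∖ int(A) = {90, 91, 92, 93} ∖ {90, 91} = {92, 93}.


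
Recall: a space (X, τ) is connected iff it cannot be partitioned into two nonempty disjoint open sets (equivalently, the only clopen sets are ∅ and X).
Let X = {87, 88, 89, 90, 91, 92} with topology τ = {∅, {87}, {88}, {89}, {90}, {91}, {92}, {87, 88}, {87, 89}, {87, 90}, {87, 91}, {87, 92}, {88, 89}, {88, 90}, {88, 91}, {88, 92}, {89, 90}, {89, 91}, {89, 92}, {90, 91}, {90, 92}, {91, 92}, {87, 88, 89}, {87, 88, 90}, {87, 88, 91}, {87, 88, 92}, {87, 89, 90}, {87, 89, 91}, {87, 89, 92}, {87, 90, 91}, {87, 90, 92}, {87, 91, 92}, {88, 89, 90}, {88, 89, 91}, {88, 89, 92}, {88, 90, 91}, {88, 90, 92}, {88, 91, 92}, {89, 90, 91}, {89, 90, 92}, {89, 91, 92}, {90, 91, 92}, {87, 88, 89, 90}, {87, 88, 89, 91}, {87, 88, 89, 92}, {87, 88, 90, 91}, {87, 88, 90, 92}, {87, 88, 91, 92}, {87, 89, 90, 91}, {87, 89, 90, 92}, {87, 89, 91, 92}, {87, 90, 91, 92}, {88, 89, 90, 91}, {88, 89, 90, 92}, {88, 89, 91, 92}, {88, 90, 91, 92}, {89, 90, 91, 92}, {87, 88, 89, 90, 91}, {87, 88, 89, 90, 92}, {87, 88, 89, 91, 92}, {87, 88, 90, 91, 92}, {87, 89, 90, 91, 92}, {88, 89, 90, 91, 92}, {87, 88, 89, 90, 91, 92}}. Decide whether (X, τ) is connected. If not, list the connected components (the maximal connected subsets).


(X, τ) is disconnected; components = [{87}, {88}, {89}, {90}, {91}, {92}].

Find clopen sets (U ∈ τ with X ∖ U ∈ τ):
  U = ∅, X ∖ U = {87, 88, 89, 90, 91, 92} — both open, so U is clopen.
  U = {87}, X ∖ U = {88, 89, 90, 91, 92} — both open, so U is clopen.
  U = {88}, X ∖ U = {87, 89, 90, 91, 92} — both open, so U is clopen.
  U = {89}, X ∖ U = {87, 88, 90, 91, 92} — both open, so U is clopen.
  U = {90}, X ∖ U = {87, 88, 89, 91, 92} — both open, so U is clopen.
  U = {91}, X ∖ U = {87, 88, 89, 90, 92} — both open, so U is clopen.
  U = {92}, X ∖ U = {87, 88, 89, 90, 91} — both open, so U is clopen.
  U = {87, 88}, X ∖ U = {89, 90, 91, 92} — both open, so U is clopen.
  U = {87, 89}, X ∖ U = {88, 90, 91, 92} — both open, so U is clopen.
  U = {87, 90}, X ∖ U = {88, 89, 91, 92} — both open, so U is clopen.
  U = {87, 91}, X ∖ U = {88, 89, 90, 92} — both open, so U is clopen.
  U = {87, 92}, X ∖ U = {88, 89, 90, 91} — both open, so U is clopen.
  U = {88, 89}, X ∖ U = {87, 90, 91, 92} — both open, so U is clopen.
  U = {88, 90}, X ∖ U = {87, 89, 91, 92} — both open, so U is clopen.
  U = {88, 91}, X ∖ U = {87, 89, 90, 92} — both open, so U is clopen.
  U = {88, 92}, X ∖ U = {87, 89, 90, 91} — both open, so U is clopen.
  U = {89, 90}, X ∖ U = {87, 88, 91, 92} — both open, so U is clopen.
  U = {89, 91}, X ∖ U = {87, 88, 90, 92} — both open, so U is clopen.
  U = {89, 92}, X ∖ U = {87, 88, 90, 91} — both open, so U is clopen.
  U = {90, 91}, X ∖ U = {87, 88, 89, 92} — both open, so U is clopen.
  U = {90, 92}, X ∖ U = {87, 88, 89, 91} — both open, so U is clopen.
  U = {91, 92}, X ∖ U = {87, 88, 89, 90} — both open, so U is clopen.
  U = {87, 88, 89}, X ∖ U = {90, 91, 92} — both open, so U is clopen.
  U = {87, 88, 90}, X ∖ U = {89, 91, 92} — both open, so U is clopen.
  U = {87, 88, 91}, X ∖ U = {89, 90, 92} — both open, so U is clopen.
  U = {87, 88, 92}, X ∖ U = {89, 90, 91} — both open, so U is clopen.
  U = {87, 89, 90}, X ∖ U = {88, 91, 92} — both open, so U is clopen.
  U = {87, 89, 91}, X ∖ U = {88, 90, 92} — both open, so U is clopen.
  U = {87, 89, 92}, X ∖ U = {88, 90, 91} — both open, so U is clopen.
  U = {87, 90, 91}, X ∖ U = {88, 89, 92} — both open, so U is clopen.
  U = {87, 90, 92}, X ∖ U = {88, 89, 91} — both open, so U is clopen.
  U = {87, 91, 92}, X ∖ U = {88, 89, 90} — both open, so U is clopen.
  U = {88, 89, 90}, X ∖ U = {87, 91, 92} — both open, so U is clopen.
  U = {88, 89, 91}, X ∖ U = {87, 90, 92} — both open, so U is clopen.
  U = {88, 89, 92}, X ∖ U = {87, 90, 91} — both open, so U is clopen.
  U = {88, 90, 91}, X ∖ U = {87, 89, 92} — both open, so U is clopen.
  U = {88, 90, 92}, X ∖ U = {87, 89, 91} — both open, so U is clopen.
  U = {88, 91, 92}, X ∖ U = {87, 89, 90} — both open, so U is clopen.
  U = {89, 90, 91}, X ∖ U = {87, 88, 92} — both open, so U is clopen.
  U = {89, 90, 92}, X ∖ U = {87, 88, 91} — both open, so U is clopen.
  U = {89, 91, 92}, X ∖ U = {87, 88, 90} — both open, so U is clopen.
  U = {90, 91, 92}, X ∖ U = {87, 88, 89} — both open, so U is clopen.
  U = {87, 88, 89, 90}, X ∖ U = {91, 92} — both open, so U is clopen.
  U = {87, 88, 89, 91}, X ∖ U = {90, 92} — both open, so U is clopen.
  U = {87, 88, 89, 92}, X ∖ U = {90, 91} — both open, so U is clopen.
  U = {87, 88, 90, 91}, X ∖ U = {89, 92} — both open, so U is clopen.
  U = {87, 88, 90, 92}, X ∖ U = {89, 91} — both open, so U is clopen.
  U = {87, 88, 91, 92}, X ∖ U = {89, 90} — both open, so U is clopen.
  U = {87, 89, 90, 91}, X ∖ U = {88, 92} — both open, so U is clopen.
  U = {87, 89, 90, 92}, X ∖ U = {88, 91} — both open, so U is clopen.
  U = {87, 89, 91, 92}, X ∖ U = {88, 90} — both open, so U is clopen.
  U = {87, 90, 91, 92}, X ∖ U = {88, 89} — both open, so U is clopen.
  U = {88, 89, 90, 91}, X ∖ U = {87, 92} — both open, so U is clopen.
  U = {88, 89, 90, 92}, X ∖ U = {87, 91} — both open, so U is clopen.
  U = {88, 89, 91, 92}, X ∖ U = {87, 90} — both open, so U is clopen.
  U = {88, 90, 91, 92}, X ∖ U = {87, 89} — both open, so U is clopen.
  U = {89, 90, 91, 92}, X ∖ U = {87, 88} — both open, so U is clopen.
  U = {87, 88, 89, 90, 91}, X ∖ U = {92} — both open, so U is clopen.
  U = {87, 88, 89, 90, 92}, X ∖ U = {91} — both open, so U is clopen.
  U = {87, 88, 89, 91, 92}, X ∖ U = {90} — both open, so U is clopen.
  U = {87, 88, 90, 91, 92}, X ∖ U = {89} — both open, so U is clopen.
  U = {87, 89, 90, 91, 92}, X ∖ U = {88} — both open, so U is clopen.
  U = {88, 89, 90, 91, 92}, X ∖ U = {87} — both open, so U is clopen.
  U = {87, 88, 89, 90, 91, 92}, X ∖ U = ∅ — both open, so U is clopen.
Nontrivial clopen(s) exist: e.g. {91}. So (X, τ) is disconnected.
Compute connected components by grouping points that agree on all clopens:
  component: {87}
  component: {88}
  component: {89}
  component: {90}
  component: {91}
  component: {92}


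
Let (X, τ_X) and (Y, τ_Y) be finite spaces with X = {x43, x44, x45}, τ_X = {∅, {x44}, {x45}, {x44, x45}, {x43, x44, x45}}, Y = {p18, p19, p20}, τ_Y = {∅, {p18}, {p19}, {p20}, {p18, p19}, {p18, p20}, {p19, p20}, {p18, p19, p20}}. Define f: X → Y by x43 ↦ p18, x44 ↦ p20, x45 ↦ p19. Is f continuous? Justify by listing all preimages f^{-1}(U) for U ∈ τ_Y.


f is NOT continuous.

Compute f^{-1}(U) for each U ∈ τ_Y:
  U = ∅: f^{-1}(U) = ∅ ∈ τ_X ✓.
  U = {p18}: f^{-1}(U) = {x43} ∉ τ_X ✗.
  U = {p19}: f^{-1}(U) = {x45} ∈ τ_X ✓.
  U = {p20}: f^{-1}(U) = {x44} ∈ τ_X ✓.
  U = {p18, p19}: f^{-1}(U) = {x43, x45} ∉ τ_X ✗.
  U = {p18, p20}: f^{-1}(U) = {x43, x44} ∉ τ_X ✗.
  U = {p19, p20}: f^{-1}(U) = {x44, x45} ∈ τ_X ✓.
  U = {p18, p19, p20}: f^{-1}(U) = {x43, x44, x45} ∈ τ_X ✓.
Found U = {p18} with f^{-1}(U) = {x43} not in τ_X. Therefore f is NOT continuous.


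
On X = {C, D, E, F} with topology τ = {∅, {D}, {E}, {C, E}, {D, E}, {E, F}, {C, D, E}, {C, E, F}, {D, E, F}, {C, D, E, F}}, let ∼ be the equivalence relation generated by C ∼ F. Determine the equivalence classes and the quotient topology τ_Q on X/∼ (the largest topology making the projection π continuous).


X/∼ = {[C=F], [D], [E]}; |τ_Q| = 6.

Equivalence classes: [C=F], [D], [E].
Quotient map π: X → X/∼ sends C ↦ [C=F], D ↦ [D], E ↦ [E], F ↦ [C=F].
For each subset V ⊆ X/∼, compute π^{-1}(V) ⊆ X and check whether π^{-1}(V) ∈ τ. V is open in τ_Q iff π^{-1}(V) ∈ τ.
  V = {}: π^{-1}(V) = ∅ ∈ τ ✓.
  V = {[C=F]}: π^{-1}(V) = {C, F} ∉ τ ✗.
  V = {[D]}: π^{-1}(V) = {D} ∈ τ ✓.
  V = {[C=F], [D]}: π^{-1}(V) = {C, D, F} ∉ τ ✗.
  V = {[E]}: π^{-1}(V) = {E} ∈ τ ✓.
  V = {[C=F], [E]}: π^{-1}(V) = {C, E, F} ∈ τ ✓.
  V = {[D], [E]}: π^{-1}(V) = {D, E} ∈ τ ✓.
  V = {[C=F], [D], [E]}: π^{-1}(V) = {C, D, E, F} ∈ τ ✓.
Open sets in the quotient: τ_Q = {{}, {[D]}, {[E]}, {[C=F], [E]}, {[D], [E]}, {[C=F], [D], [E]}} (6 elements).


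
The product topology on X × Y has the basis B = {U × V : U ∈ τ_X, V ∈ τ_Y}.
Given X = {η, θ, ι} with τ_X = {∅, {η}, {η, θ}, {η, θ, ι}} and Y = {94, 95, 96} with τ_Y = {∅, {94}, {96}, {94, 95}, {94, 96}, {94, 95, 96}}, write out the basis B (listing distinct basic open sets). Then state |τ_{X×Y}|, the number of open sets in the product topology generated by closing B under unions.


Basis B = {∅ × ∅, {η} × {94}, {η} × {96}, {η} × {94, 95}, {η} × {94, 96}, {η, θ} × {94}, {η, θ} × {96}, {η} × {94, 95, 96}, {η, θ, ι} × {94}, {η, θ, ι} × {96}, {η, θ} × {94, 95}, {η, θ} × {94, 96}, {η, θ} × {94, 95, 96}, {η, θ, ι} × {94, 95}, {η, θ, ι} × {94, 96}, {η, θ, ι} × {94, 95, 96}}; |τ_{X×Y}| = 40.

Enumerate products U × V with U ∈ τ_X, V ∈ τ_Y (deduplicated):
  ∅ × ∅ = {} (∅)
  {η} × {94} = {(η,94)}
  {η} × {96} = {(η,96)}
  {η} × {94, 95} = {(η,94), (η,95)}
  {η} × {94, 96} = {(η,94), (η,96)}
  {η, θ} × {94} = {(η,94), (θ,94)}
  {η, θ} × {96} = {(η,96), (θ,96)}
  {η} × {94, 95, 96} = {(η,94), (η,95), (η,96)}
  {η, θ, ι} × {94} = {(η,94), (θ,94), (ι,94)}
  {η, θ, ι} × {96} = {(η,96), (θ,96), (ι,96)}
  {η, θ} × {94, 95} = {(η,94), (η,95), (θ,94), (θ,95)}
  {η, θ} × {94, 96} = {(η,94), (η,96), (θ,94), (θ,96)}
  {η, θ} × {94, 95, 96} = {(η,94), (η,95), (η,96), (θ,94), (θ,95), (θ,96)}
  {η, θ, ι} × {94, 95} = {(η,94), (η,95), (θ,94), (θ,95), (ι,94), (ι,95)}
  {η, θ, ι} × {94, 96} = {(η,94), (η,96), (θ,94), (θ,96), (ι,94), (ι,96)}
  {η, θ, ι} × {94, 95, 96} = {(η,94), (η,95), (η,96), (θ,94), (θ,95), (θ,96), (ι,94), (ι,95), (ι,96)}
These 16 distinct sets form the basis B.
Close under arbitrary unions to get τ_{X×Y}; counting gives |τ_{X×Y}| = 40.


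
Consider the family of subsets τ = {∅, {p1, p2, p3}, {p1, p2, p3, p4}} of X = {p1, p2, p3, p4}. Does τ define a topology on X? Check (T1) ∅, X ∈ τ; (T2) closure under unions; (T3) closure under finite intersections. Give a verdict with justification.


τ IS a topology on X.

Axiom (T1): ∅ ∈ τ? Yes; X ∈ τ? Yes.
Axiom (T2/T3): check pairwise unions and intersections of members of τ.
All pairwise intersections and unions checked — each lies in τ. Therefore τ satisfies (T1), (T2), (T3): it IS a topology on X.


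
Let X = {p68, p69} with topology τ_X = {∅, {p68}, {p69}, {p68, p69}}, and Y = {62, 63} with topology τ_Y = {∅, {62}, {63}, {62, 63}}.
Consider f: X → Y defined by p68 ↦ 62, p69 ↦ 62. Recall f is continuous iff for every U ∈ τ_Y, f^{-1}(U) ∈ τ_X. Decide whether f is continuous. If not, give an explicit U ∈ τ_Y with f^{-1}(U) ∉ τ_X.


f IS continuous.

Compute f^{-1}(U) for each U ∈ τ_Y:
  U = ∅: f^{-1}(U) = ∅ ∈ τ_X ✓.
  U = {62}: f^{-1}(U) = {p68, p69} ∈ τ_X ✓.
  U = {63}: f^{-1}(U) = ∅ ∈ τ_X ✓.
  U = {62, 63}: f^{-1}(U) = {p68, p69} ∈ τ_X ✓.
Every preimage lies in τ_X, so f IS continuous.


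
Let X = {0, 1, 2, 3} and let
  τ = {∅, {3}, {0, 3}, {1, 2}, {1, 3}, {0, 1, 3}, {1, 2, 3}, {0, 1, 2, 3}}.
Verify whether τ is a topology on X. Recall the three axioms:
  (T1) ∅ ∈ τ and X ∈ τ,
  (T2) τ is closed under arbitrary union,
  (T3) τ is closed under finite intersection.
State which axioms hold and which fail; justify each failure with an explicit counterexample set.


τ is NOT a topology on X.

Axiom (T1): ∅ ∈ τ? Yes; X ∈ τ? Yes.
Axiom (T2/T3): check pairwise unions and intersections of members of τ.
Counterexample for (T3): {1, 2} ∩ {1, 3} = {1} ∉ τ. Therefore τ is NOT a topology.


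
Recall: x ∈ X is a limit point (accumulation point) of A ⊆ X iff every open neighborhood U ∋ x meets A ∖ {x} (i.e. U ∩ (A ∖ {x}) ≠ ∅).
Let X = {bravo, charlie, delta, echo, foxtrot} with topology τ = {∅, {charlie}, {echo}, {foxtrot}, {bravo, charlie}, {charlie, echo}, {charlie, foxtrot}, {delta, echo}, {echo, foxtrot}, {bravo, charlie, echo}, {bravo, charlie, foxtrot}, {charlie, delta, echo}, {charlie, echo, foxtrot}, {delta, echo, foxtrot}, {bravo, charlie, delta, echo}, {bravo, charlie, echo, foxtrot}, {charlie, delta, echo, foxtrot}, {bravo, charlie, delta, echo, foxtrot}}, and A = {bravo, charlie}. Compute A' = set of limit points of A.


A' = {bravo}

For each x ∈ X, list the open sets U ∈ τ with x ∈ U, then check whether U ∩ (A ∖ {x}) ≠ ∅ for every such U.
  x = bravo: opens ∋ x are {bravo, charlie}, {bravo, charlie, echo}, {bravo, charlie, foxtrot}, {bravo, charlie, delta, echo}, {bravo, charlie, echo, foxtrot}, {bravo, charlie, delta, echo, foxtrot}; each meets A ∖ {bravo}, so x IS a limit point.
  x = charlie: open {charlie} ∋ x has {charlie} ∩ (A ∖ {charlie}) = ∅, so x is NOT a limit point.
  x = delta: open {delta, echo} ∋ x has {delta, echo} ∩ (A ∖ {delta}) = ∅, so x is NOT a limit point.
  x = echo: open {echo} ∋ x has {echo} ∩ (A ∖ {echo}) = ∅, so x is NOT a limit point.
  x = foxtrot: open {foxtrot} ∋ x has {foxtrot} ∩ (A ∖ {foxtrot}) = ∅, so x is NOT a limit point.
Collecting: A' = {bravo}.


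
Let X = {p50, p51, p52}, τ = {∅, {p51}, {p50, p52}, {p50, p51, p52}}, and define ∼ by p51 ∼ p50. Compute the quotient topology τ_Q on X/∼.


X/∼ = {[p50=p51], [p52]}; |τ_Q| = 2.

Equivalence classes: [p50=p51], [p52].
Quotient map π: X → X/∼ sends p50 ↦ [p50=p51], p51 ↦ [p50=p51], p52 ↦ [p52].
For each subset V ⊆ X/∼, compute π^{-1}(V) ⊆ X and check whether π^{-1}(V) ∈ τ. V is open in τ_Q iff π^{-1}(V) ∈ τ.
  V = {}: π^{-1}(V) = ∅ ∈ τ ✓.
  V = {[p50=p51]}: π^{-1}(V) = {p50, p51} ∉ τ ✗.
  V = {[p52]}: π^{-1}(V) = {p52} ∉ τ ✗.
  V = {[p50=p51], [p52]}: π^{-1}(V) = {p50, p51, p52} ∈ τ ✓.
Open sets in the quotient: τ_Q = {{}, {[p50=p51], [p52]}} (2 elements).


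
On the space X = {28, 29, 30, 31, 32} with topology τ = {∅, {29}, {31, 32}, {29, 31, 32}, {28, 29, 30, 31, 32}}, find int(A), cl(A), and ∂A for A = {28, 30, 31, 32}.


int(A) = {31, 32}, cl(A) = {28, 30, 31, 32}, ∂A = {28, 30}.

Closed sets in (X, τ) are complements of opens:
  closed(X, τ) = {∅, {28, 30}, {28, 29, 30}, {28, 30, 31, 32}, {28, 29, 30, 31, 32}}.
int(A) = ⋃ {U ∈ τ : U ⊆ A}. Opens contained in A: ∅, {31, 32}.
Taking the union of these: int(A) = {31, 32}.
cl(A) = ⋂ {C closed : A ⊆ C}. Closed sets containing A: {28, 30, 31, 32}, {28, 29, 30, 31, 32}.
Intersecting these: cl(A) = {28, 30, 31, 32}.
∂A = cl(A) ∖ int(A) = {28, 30, 31, 32} ∖ {31, 32} = {28, 30}.


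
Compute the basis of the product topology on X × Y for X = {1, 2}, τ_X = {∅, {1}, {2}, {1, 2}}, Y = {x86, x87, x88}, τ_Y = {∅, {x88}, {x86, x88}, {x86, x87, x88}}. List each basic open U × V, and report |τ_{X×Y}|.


Basis B = {∅ × ∅, {1} × {x88}, {2} × {x88}, {1} × {x86, x88}, {1, 2} × {x88}, {2} × {x86, x88}, {1} × {x86, x87, x88}, {2} × {x86, x87, x88}, {1, 2} × {x86, x88}, {1, 2} × {x86, x87, x88}}; |τ_{X×Y}| = 16.

Enumerate products U × V with U ∈ τ_X, V ∈ τ_Y (deduplicated):
  ∅ × ∅ = {} (∅)
  {1} × {x88} = {(1,x88)}
  {2} × {x88} = {(2,x88)}
  {1} × {x86, x88} = {(1,x86), (1,x88)}
  {1, 2} × {x88} = {(1,x88), (2,x88)}
  {2} × {x86, x88} = {(2,x86), (2,x88)}
  {1} × {x86, x87, x88} = {(1,x86), (1,x87), (1,x88)}
  {2} × {x86, x87, x88} = {(2,x86), (2,x87), (2,x88)}
  {1, 2} × {x86, x88} = {(1,x86), (1,x88), (2,x86), (2,x88)}
  {1, 2} × {x86, x87, x88} = {(1,x86), (1,x87), (1,x88), (2,x86), (2,x87), (2,x88)}
These 10 distinct sets form the basis B.
Close under arbitrary unions to get τ_{X×Y}; counting gives |τ_{X×Y}| = 16.


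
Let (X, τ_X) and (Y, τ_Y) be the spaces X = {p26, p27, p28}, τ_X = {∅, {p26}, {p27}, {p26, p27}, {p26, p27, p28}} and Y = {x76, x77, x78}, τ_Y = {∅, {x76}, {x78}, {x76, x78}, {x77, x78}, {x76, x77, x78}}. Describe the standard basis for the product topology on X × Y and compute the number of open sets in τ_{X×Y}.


Basis B = {∅ × ∅, {p26} × {x76}, {p26} × {x78}, {p27} × {x76}, {p27} × {x78}, {p26} × {x76, x78}, {p26, p27} × {x76}, {p26} × {x77, x78}, {p26, p27} × {x78}, {p27} × {x76, x78}, {p27} × {x77, x78}, {p26} × {x76, x77, x78}, {p26, p27, p28} × {x76}, {p26, p27, p28} × {x78}, {p27} × {x76, x77, x78}, {p26, p27} × {x76, x78}, {p26, p27} × {x77, x78}, {p26, p27} × {x76, x77, x78}, {p26, p27, p28} × {x76, x78}, {p26, p27, p28} × {x77, x78}, {p26, p27, p28} × {x76, x77, x78}}; |τ_{X×Y}| = 70.

Enumerate products U × V with U ∈ τ_X, V ∈ τ_Y (deduplicated):
  ∅ × ∅ = {} (∅)
  {p26} × {x76} = {(p26,x76)}
  {p26} × {x78} = {(p26,x78)}
  {p27} × {x76} = {(p27,x76)}
  {p27} × {x78} = {(p27,x78)}
  {p26} × {x76, x78} = {(p26,x76), (p26,x78)}
  {p26, p27} × {x76} = {(p26,x76), (p27,x76)}
  {p26} × {x77, x78} = {(p26,x77), (p26,x78)}
  {p26, p27} × {x78} = {(p26,x78), (p27,x78)}
  {p27} × {x76, x78} = {(p27,x76), (p27,x78)}
  {p27} × {x77, x78} = {(p27,x77), (p27,x78)}
  {p26} × {x76, x77, x78} = {(p26,x76), (p26,x77), (p26,x78)}
  {p26, p27, p28} × {x76} = {(p26,x76), (p27,x76), (p28,x76)}
  {p26, p27, p28} × {x78} = {(p26,x78), (p27,x78), (p28,x78)}
  {p27} × {x76, x77, x78} = {(p27,x76), (p27,x77), (p27,x78)}
  {p26, p27} × {x76, x78} = {(p26,x76), (p26,x78), (p27,x76), (p27,x78)}
  {p26, p27} × {x77, x78} = {(p26,x77), (p26,x78), (p27,x77), (p27,x78)}
  {p26, p27} × {x76, x77, x78} = {(p26,x76), (p26,x77), (p26,x78), (p27,x76), (p27,x77), (p27,x78)}
  {p26, p27, p28} × {x76, x78} = {(p26,x76), (p26,x78), (p27,x76), (p27,x78), (p28,x76), (p28,x78)}
  {p26, p27, p28} × {x77, x78} = {(p26,x77), (p26,x78), (p27,x77), (p27,x78), (p28,x77), (p28,x78)}
  {p26, p27, p28} × {x76, x77, x78} = {(p26,x76), (p26,x77), (p26,x78), (p27,x76), (p27,x77), (p27,x78), (p28,x76), (p28,x77), (p28,x78)}
These 21 distinct sets form the basis B.
Close under arbitrary unions to get τ_{X×Y}; counting gives |τ_{X×Y}| = 70.
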